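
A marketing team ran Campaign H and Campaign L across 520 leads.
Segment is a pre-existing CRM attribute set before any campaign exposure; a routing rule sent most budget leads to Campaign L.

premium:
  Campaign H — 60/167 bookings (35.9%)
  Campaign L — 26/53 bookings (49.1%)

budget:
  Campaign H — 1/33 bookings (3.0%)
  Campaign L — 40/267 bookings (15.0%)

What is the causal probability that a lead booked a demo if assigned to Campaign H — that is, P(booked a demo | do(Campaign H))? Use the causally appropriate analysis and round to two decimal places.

0.17

Campaign L is higher inside every customer segment stratum but Campaign H is higher in aggregate. Whether to stratify depends on how customer segment relates to the campaign.
Customer segment is set before the campaign has any effect — it is not caused by the campaign — and it independently drives the outcome. That makes it a confounder, so the causal comparison is within customer segment levels.
Standardising Campaign H to the population customer segment mix: 0.423·60/167 + 0.577·1/33 = 0.169.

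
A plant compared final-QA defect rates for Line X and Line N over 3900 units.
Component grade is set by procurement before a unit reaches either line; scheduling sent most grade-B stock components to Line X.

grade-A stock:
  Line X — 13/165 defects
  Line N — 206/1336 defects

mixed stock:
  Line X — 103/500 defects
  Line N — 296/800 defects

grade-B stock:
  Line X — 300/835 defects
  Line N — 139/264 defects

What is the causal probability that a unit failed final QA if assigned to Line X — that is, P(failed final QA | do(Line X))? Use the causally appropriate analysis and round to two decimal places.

0.20

The imbalance in component grade arose from how units were allocated, not from anything the line did; and component grade independently affects the outcome. The pooled gap is confounded — condition on component grade.
Standardising Line X to the population component grade mix: 0.385·13/165 + 0.333·103/500 + 0.282·300/835 = 0.200.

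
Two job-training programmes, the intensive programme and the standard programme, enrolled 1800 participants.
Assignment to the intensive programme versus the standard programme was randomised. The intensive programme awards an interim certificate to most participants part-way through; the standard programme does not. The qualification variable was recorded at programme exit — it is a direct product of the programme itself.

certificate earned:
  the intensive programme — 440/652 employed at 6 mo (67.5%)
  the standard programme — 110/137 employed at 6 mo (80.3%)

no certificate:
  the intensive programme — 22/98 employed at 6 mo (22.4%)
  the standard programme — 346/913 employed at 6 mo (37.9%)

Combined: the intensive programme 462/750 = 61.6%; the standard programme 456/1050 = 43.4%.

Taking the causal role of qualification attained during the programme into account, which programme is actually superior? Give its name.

the intensive programme

The qualification attained during the programme-specific comparison favours the standard programme throughout, but the pooled figures favour the intensive programme. The question is whether to condition on qualification attained during the programme.
Qualification attained during the programme is downstream of the programme. One should not condition on a consequence of treatment, so the overall rates are the right comparison.
Pooled: the intensive programme 61.6% vs the standard programme 43.4%; the intensive programme is higher overall.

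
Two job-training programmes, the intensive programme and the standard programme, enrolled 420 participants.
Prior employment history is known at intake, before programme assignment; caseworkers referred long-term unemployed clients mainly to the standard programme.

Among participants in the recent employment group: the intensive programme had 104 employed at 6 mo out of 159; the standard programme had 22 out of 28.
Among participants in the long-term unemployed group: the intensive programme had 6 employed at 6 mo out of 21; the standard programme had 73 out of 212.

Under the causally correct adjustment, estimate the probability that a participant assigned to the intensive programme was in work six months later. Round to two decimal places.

Prior employment history differs across programmes for reasons unrelated to any effect of the programme itself, and it separately predicts the outcome — a classic confounder. We must compare within prior employment history levels.
Standardising the intensive programme to the population prior employment history mix: 0.445·104/159 + 0.555·6/21 = 0.450.

0.45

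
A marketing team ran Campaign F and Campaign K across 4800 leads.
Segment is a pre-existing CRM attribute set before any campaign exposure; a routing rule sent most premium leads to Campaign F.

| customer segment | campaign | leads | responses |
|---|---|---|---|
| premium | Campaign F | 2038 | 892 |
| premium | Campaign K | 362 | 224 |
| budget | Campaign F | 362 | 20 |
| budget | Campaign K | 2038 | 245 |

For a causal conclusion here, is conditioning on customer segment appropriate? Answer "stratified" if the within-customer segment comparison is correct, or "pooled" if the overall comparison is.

Campaign K is higher inside every customer segment stratum but Campaign F is higher in aggregate. Whether to stratify depends on how customer segment relates to the campaign.
Since customer segment is a pre-existing factor (not a product of the campaign) and it affects the outcome on its own, it is a confounder. The stratified rates, not the pooled rate, identify the causal effect.
Within each level — premium: 43.8% vs 61.9%; budget: 5.5% vs 12.0% — Campaign K is higher every time.

stratified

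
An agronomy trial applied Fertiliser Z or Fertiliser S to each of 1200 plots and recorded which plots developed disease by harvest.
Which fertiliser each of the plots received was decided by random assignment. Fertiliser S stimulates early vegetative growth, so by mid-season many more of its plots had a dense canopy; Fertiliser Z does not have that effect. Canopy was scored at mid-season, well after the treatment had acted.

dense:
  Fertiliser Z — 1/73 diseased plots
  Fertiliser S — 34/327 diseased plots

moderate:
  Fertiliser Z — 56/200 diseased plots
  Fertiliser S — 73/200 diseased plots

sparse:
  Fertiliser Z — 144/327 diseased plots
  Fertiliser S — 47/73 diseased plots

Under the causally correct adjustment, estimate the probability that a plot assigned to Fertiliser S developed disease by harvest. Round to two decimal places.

0.26

Mid-season canopy here is a post-treatment variable shaped by the fertiliser; conditioning on it would introduce bias rather than remove it. The overall comparison is the causal one.
So P(outcome | do(Fertiliser S)) is just the pooled rate for Fertiliser S: 154/600 = 0.257.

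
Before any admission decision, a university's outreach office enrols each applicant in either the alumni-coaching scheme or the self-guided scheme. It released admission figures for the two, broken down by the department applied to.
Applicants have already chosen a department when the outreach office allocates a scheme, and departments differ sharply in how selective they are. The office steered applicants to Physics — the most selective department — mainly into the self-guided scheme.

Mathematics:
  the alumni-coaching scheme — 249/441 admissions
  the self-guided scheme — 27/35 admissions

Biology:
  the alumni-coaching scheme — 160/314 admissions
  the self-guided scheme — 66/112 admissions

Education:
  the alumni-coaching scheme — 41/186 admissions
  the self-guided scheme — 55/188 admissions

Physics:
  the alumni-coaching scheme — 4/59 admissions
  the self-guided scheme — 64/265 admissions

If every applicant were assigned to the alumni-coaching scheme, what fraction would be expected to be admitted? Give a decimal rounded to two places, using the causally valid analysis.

0.37

Department differs across outreach schemes for reasons unrelated to any effect of the outreach scheme itself, and it separately predicts the outcome — a classic confounder. We must compare within department levels.
Standardising the alumni-coaching scheme to the population department mix: 0.297·249/441 + 0.266·160/314 + 0.234·41/186 + 0.203·4/59 = 0.369.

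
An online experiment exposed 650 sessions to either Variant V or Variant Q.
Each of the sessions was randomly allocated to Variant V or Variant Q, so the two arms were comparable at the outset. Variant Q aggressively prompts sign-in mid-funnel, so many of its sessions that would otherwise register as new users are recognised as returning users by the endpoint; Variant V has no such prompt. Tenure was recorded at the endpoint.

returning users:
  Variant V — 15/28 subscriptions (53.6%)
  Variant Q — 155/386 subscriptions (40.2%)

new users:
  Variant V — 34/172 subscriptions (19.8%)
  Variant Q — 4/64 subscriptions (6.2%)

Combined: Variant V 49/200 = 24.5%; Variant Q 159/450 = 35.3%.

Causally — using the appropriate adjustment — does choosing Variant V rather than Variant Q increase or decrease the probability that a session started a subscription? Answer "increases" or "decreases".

The stratified and pooled comparisons disagree (Variant V wins within each user tenure; Variant Q wins overall), so the answer turns on the causal role of user tenure.
Because the variant influences user tenure, user tenure is a post-treatment mediator, not a confounder. Stratifying on it would bias the estimate; the causal effect is the crude pooled difference.
Pooled: Variant V 24.5% vs Variant Q 35.3%; Variant Q is higher overall.

decreases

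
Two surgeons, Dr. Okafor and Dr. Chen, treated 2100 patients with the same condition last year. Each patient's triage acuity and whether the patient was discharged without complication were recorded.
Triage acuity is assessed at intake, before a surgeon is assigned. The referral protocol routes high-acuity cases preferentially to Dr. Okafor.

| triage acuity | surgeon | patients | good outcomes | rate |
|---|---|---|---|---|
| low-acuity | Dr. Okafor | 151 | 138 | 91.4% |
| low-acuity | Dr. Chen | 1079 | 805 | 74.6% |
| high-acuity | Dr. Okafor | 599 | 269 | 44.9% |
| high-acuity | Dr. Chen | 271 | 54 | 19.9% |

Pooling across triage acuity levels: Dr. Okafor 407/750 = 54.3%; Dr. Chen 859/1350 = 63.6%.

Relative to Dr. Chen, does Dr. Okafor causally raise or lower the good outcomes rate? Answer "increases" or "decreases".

The stratified and pooled comparisons disagree (Dr. Okafor wins within each triage acuity; Dr. Chen wins overall), so the answer turns on the causal role of triage acuity.
Here triage acuity is a common cause — it drives both which surgeon a case falls under and the outcome. The crude comparison mixes populations; the stratum-specific rates are the causally relevant ones.
Within each level — low-acuity: 91.4% vs 74.6%; high-acuity: 44.9% vs 19.9% — Dr. Okafor is higher every time.

increases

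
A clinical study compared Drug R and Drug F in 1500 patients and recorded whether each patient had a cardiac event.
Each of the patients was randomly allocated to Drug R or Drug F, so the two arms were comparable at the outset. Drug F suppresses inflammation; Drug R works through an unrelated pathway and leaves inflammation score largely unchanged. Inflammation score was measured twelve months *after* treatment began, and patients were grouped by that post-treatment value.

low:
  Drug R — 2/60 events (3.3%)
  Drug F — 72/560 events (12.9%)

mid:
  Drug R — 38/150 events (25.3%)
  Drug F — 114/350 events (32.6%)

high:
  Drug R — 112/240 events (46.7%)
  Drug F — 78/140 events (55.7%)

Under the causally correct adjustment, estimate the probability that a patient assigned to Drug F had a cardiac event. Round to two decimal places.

0.25

Because the drug influences inflammation score, inflammation score is a post-treatment mediator, not a confounder. Stratifying on it would bias the estimate; the causal effect is the crude pooled difference.
So P(outcome | do(Drug F)) is just the pooled rate for Drug F: 264/1050 = 0.251.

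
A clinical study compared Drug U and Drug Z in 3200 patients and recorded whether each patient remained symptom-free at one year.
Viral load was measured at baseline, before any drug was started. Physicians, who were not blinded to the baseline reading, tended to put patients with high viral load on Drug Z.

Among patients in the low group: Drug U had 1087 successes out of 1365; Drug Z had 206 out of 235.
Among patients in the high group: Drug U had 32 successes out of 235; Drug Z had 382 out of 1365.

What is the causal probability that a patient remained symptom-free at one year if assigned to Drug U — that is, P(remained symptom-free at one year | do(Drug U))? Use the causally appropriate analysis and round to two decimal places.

0.47

The imbalance in viral load arose from how patients were allocated, not from anything the drug did; and viral load independently affects the outcome. The pooled gap is confounded — condition on viral load.
Standardising Drug U to the population viral load mix: 0.500·1087/1365 + 0.500·32/235 = 0.466.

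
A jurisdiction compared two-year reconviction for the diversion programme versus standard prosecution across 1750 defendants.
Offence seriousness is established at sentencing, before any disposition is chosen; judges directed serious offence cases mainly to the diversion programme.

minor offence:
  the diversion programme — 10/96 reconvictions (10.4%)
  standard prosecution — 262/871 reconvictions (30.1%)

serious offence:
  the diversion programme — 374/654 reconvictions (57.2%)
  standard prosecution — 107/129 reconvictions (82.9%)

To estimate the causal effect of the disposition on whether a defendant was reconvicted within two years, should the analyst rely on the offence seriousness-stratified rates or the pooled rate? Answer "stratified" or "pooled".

stratified

The stratified and pooled comparisons disagree (the diversion programme wins within each offence seriousness; standard prosecution wins overall), so the answer turns on the causal role of offence seriousness.
Here offence seriousness is a common cause — it drives both which disposition a case falls under and the outcome. The crude comparison mixes populations; the stratum-specific rates are the causally relevant ones.
Within each level — minor offence: 10.4% vs 30.1%; serious offence: 57.2% vs 82.9% — the diversion programme is lower every time.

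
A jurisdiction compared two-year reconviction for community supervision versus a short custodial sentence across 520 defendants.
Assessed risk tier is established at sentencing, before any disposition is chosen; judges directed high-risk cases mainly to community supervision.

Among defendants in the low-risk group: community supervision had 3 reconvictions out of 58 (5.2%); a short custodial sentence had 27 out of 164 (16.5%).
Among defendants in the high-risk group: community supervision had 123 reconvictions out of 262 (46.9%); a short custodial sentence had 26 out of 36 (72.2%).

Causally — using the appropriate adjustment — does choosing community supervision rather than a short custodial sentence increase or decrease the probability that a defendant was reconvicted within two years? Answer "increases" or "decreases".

Assessed risk tier differs across dispositions for reasons unrelated to any effect of the disposition itself, and it separately predicts the outcome — a classic confounder. We must compare within assessed risk tier levels.
Within each level — low-risk: 5.2% vs 16.5%; high-risk: 46.9% vs 72.2% — community supervision is lower every time.

decreases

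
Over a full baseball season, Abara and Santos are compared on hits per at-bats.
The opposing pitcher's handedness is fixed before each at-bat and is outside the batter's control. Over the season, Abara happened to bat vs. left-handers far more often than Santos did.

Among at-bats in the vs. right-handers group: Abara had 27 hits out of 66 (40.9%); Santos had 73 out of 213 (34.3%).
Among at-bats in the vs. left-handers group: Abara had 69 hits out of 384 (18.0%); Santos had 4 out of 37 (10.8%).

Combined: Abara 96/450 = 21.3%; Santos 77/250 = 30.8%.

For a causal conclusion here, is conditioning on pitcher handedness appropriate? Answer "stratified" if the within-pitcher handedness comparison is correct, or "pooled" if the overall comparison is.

Within every pitcher handedness level Abara has the higher rate, yet pooled Santos does — Simpson's reversal.
Pitcher handedness satisfies the back-door criterion: it is not a descendant of the player, and it blocks the spurious path from player to outcome. Adjusting for it (i.e., using the within-pitcher handedness rates) gives the causal effect.
Within each level — vs. right-handers: 40.9% vs 34.3%; vs. left-handers: 18.0% vs 10.8% — Abara is higher every time.

stratified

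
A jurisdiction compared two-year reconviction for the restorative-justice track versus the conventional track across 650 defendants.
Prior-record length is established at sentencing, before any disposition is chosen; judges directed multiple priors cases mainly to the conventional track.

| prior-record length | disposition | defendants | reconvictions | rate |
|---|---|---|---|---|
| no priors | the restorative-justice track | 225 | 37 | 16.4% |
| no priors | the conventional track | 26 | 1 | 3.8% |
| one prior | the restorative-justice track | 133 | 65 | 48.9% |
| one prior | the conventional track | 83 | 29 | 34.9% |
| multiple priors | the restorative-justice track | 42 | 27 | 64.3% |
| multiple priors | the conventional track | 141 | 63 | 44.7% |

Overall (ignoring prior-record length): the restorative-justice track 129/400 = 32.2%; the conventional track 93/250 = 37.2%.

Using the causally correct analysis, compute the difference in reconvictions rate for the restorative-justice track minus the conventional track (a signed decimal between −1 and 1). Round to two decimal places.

the conventional track is lower inside every prior-record length stratum but the restorative-justice track is lower in aggregate. Whether to stratify depends on how prior-record length relates to the disposition.
The imbalance in prior-record length arose from how defendants were allocated, not from anything the disposition did; and prior-record length independently affects the outcome. The pooled gap is confounded — condition on prior-record length.
Adjusting over the population distribution of prior-record length: 0.386·(0.164−0.038) + 0.332·(0.489−0.349) + 0.282·(0.643−0.447) = +0.150.

+0.15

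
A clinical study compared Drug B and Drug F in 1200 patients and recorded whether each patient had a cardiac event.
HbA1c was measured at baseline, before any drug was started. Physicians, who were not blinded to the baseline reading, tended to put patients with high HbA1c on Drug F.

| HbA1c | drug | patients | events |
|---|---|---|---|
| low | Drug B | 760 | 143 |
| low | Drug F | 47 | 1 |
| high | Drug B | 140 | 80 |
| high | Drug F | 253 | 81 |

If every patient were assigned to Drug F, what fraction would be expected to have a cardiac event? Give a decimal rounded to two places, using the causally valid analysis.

0.12

Within every HbA1c level Drug F has the lower rate, yet pooled Drug B does — Simpson's reversal.
HbA1c is set before the drug has any effect — it is not caused by the drug — and it independently drives the outcome. That makes it a confounder, so the causal comparison is within HbA1c levels.
Standardising Drug F to the population HbA1c mix: 0.672·1/47 + 0.328·81/253 = 0.119.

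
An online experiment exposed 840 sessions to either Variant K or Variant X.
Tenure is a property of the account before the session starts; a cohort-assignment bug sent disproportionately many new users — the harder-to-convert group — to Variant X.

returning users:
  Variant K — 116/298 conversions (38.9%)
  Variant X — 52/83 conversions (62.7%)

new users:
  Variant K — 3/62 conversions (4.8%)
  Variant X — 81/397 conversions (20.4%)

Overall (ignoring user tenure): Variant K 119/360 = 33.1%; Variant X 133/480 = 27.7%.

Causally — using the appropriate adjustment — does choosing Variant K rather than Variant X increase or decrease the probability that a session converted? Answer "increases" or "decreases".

Within every user tenure level Variant X has the higher rate, yet pooled Variant K does — Simpson's reversal.
User tenure satisfies the back-door criterion: it is not a descendant of the variant, and it blocks the spurious path from variant to outcome. Adjusting for it (i.e., using the within-user tenure rates) gives the causal effect.
Within each level — returning users: 38.9% vs 62.7%; new users: 4.8% vs 20.4% — Variant X is higher every time.

decreases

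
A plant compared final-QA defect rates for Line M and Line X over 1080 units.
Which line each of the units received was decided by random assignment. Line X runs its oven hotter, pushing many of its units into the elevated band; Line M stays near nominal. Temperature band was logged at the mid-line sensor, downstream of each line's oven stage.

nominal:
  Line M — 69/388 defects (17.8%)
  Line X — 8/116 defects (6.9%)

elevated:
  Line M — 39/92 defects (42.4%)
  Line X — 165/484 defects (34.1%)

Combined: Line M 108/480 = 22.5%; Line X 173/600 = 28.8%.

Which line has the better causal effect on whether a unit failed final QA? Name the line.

Line M

Stratifying would compare lines among units the lines themselves sorted into in-process temperature band groups — a form of selection on an intermediate. The unconditioned pooled rates give the total causal effect.
Pooled: Line M 22.5% vs Line X 28.8%; Line M is lower overall.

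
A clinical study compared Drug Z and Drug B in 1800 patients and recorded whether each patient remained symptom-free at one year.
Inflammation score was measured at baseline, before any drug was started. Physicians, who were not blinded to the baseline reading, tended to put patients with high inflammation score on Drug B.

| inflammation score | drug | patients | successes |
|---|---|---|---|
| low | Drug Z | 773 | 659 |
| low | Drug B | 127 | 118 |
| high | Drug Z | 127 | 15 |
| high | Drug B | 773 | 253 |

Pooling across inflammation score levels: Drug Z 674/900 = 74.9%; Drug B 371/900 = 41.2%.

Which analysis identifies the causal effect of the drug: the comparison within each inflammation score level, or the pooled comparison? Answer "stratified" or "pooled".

stratified

Inflammation score satisfies the back-door criterion: it is not a descendant of the drug, and it blocks the spurious path from drug to outcome. Adjusting for it (i.e., using the within-inflammation score rates) gives the causal effect.
Within each level — low: 85.3% vs 92.9%; high: 11.8% vs 32.7% — Drug B is higher every time.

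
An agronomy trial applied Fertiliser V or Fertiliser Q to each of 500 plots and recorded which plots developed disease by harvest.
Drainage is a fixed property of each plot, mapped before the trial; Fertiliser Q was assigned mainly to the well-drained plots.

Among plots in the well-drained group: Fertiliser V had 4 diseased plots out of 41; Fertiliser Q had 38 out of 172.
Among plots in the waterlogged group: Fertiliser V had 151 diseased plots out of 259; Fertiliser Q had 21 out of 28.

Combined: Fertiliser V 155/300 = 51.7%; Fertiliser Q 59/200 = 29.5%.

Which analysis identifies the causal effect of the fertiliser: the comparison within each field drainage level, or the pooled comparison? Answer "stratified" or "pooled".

stratified

Here field drainage is a common cause — it drives both which fertiliser a case falls under and the outcome. The crude comparison mixes populations; the stratum-specific rates are the causally relevant ones.
Within each level — well-drained: 9.8% vs 22.1%; waterlogged: 58.3% vs 75.0% — Fertiliser V is lower every time.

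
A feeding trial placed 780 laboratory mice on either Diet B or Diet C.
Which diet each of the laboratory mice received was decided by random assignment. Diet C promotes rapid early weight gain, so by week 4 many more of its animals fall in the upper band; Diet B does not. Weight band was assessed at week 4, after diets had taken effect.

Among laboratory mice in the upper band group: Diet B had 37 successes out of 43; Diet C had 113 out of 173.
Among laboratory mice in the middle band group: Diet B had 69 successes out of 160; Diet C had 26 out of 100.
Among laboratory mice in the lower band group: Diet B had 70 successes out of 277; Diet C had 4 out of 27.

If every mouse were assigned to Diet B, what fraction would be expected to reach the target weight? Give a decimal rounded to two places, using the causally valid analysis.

0.37

Week-4 weight band here is a post-treatment variable shaped by the diet; conditioning on it would introduce bias rather than remove it. The overall comparison is the causal one.
So P(outcome | do(Diet B)) is just the pooled rate for Diet B: 176/480 = 0.367.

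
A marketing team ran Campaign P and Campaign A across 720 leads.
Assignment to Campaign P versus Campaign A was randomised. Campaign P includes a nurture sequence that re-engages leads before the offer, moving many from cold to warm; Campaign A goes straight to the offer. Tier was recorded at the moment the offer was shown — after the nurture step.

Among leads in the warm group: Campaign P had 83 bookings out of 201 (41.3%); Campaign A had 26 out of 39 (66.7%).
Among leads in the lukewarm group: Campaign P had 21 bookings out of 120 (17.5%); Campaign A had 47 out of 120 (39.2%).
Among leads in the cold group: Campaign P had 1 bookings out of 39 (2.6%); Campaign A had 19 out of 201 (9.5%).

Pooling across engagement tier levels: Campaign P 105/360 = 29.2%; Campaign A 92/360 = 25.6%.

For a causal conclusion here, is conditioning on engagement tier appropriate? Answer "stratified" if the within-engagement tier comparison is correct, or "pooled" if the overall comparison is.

pooled

The distribution of engagement tier is itself part of what the campaign does — it is an intermediate outcome. Holding it fixed would remove that part of the effect; the total effect is the pooled difference.
Pooled: Campaign P 29.2% vs Campaign A 25.6%; Campaign P is higher overall.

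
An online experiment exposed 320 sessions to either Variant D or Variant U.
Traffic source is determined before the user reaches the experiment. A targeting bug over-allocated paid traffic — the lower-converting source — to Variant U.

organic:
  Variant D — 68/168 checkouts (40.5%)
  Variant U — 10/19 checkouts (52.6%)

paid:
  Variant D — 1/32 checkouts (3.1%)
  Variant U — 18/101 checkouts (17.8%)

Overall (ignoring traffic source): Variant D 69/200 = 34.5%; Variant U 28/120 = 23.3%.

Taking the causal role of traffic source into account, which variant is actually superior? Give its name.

Traffic source is set before the variant has any effect — it is not caused by the variant — and it independently drives the outcome. That makes it a confounder, so the causal comparison is within traffic source levels.
Within each level — organic: 40.5% vs 52.6%; paid: 3.1% vs 17.8% — Variant U is higher every time.

Variant U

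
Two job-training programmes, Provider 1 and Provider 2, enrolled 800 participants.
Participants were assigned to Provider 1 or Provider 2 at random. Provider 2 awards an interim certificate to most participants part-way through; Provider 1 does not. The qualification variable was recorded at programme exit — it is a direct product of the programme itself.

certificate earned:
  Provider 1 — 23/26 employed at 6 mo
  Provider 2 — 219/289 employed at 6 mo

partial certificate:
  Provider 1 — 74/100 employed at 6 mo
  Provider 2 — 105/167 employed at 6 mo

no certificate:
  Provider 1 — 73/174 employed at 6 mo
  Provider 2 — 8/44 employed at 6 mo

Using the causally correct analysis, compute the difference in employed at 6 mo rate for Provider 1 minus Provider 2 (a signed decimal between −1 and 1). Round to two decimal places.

Qualification attained during the programme lies on the pathway programme → qualification attained during the programme → outcome, so adjusting for it blocks the indirect effect. For the total causal effect of programme, use the unadjusted pooled rates.
The causal difference is the pooled difference: 0.567 − 0.664 = -0.097.

-0.10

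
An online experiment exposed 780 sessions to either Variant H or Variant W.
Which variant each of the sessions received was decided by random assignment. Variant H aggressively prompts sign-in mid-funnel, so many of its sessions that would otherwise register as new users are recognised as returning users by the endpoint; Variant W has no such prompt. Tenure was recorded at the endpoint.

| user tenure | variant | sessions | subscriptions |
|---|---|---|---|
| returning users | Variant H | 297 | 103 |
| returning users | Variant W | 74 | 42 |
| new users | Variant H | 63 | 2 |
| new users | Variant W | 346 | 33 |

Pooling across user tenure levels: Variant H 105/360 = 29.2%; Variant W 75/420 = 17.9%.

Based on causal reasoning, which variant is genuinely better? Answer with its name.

Variant H

User tenure is recorded after the variant and is itself shifted by it — it sits on the causal path from variant to outcome. Conditioning on a mediator would strip out part of the effect we want; the pooled comparison gives the total causal effect.
Pooled: Variant H 29.2% vs Variant W 17.9%; Variant H is higher overall.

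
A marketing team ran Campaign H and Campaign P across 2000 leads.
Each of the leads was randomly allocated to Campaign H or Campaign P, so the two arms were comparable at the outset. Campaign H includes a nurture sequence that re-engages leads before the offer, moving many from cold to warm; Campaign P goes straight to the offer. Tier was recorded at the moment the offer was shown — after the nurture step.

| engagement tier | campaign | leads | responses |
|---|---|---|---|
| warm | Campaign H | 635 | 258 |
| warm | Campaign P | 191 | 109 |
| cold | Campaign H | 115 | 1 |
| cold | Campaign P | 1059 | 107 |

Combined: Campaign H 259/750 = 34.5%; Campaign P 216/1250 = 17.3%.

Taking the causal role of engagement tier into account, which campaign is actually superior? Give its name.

Campaign H

Engagement tier lies on the pathway campaign → engagement tier → outcome, so adjusting for it blocks the indirect effect. For the total causal effect of campaign, use the unadjusted pooled rates.
Pooled: Campaign H 34.5% vs Campaign P 17.3%; Campaign H is higher overall.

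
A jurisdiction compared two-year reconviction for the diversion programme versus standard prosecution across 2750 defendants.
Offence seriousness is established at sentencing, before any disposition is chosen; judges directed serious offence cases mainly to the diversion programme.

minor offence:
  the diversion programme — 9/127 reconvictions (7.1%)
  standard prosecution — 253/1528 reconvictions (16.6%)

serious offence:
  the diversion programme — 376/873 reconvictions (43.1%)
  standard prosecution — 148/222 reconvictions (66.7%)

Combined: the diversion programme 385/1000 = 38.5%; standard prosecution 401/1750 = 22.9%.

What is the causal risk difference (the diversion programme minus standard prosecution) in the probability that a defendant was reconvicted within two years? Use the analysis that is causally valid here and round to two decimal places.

Offence seriousness satisfies the back-door criterion: it is not a descendant of the disposition, and it blocks the spurious path from disposition to outcome. Adjusting for it (i.e., using the within-offence seriousness rates) gives the causal effect.
Adjusting over the population distribution of offence seriousness: 0.602·(0.071−0.166) + 0.398·(0.431−0.667) = -0.151.

-0.15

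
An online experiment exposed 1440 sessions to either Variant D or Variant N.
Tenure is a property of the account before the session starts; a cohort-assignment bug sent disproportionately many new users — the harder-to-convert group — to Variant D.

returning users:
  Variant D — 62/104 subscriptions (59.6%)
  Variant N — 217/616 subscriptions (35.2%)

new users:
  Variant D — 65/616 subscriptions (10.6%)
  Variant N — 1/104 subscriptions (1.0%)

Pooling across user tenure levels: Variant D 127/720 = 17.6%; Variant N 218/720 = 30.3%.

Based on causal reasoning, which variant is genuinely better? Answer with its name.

The stratified and pooled comparisons disagree (Variant D wins within each user tenure; Variant N wins overall), so the answer turns on the causal role of user tenure.
User tenure satisfies the back-door criterion: it is not a descendant of the variant, and it blocks the spurious path from variant to outcome. Adjusting for it (i.e., using the within-user tenure rates) gives the causal effect.
Within each level — returning users: 59.6% vs 35.2%; new users: 10.6% vs 1.0% — Variant D is higher every time.

Variant D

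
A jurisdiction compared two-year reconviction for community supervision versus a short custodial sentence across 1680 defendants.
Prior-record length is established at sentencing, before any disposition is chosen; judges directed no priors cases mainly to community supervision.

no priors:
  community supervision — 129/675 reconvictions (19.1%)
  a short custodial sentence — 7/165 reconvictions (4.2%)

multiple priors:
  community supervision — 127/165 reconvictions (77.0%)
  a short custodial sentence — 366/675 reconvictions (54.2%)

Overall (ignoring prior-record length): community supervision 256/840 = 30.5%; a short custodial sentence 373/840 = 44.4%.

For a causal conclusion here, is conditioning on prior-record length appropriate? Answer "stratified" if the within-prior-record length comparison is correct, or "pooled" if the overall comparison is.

stratified

Prior-record length satisfies the back-door criterion: it is not a descendant of the disposition, and it blocks the spurious path from disposition to outcome. Adjusting for it (i.e., using the within-prior-record length rates) gives the causal effect.
Within each level — no priors: 19.1% vs 4.2%; multiple priors: 77.0% vs 54.2% — a short custodial sentence is lower every time.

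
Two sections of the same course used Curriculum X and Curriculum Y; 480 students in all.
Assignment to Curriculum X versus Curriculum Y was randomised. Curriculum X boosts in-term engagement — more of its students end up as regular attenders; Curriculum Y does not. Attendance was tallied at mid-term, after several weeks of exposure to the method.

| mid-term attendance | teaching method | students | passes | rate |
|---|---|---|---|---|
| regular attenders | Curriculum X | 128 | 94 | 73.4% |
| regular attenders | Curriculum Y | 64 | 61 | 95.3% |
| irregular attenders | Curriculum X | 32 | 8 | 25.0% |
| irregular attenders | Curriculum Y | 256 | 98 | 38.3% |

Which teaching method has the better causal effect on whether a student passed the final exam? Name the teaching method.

Mid-term attendance lies on the pathway teaching method → mid-term attendance → outcome, so adjusting for it blocks the indirect effect. For the total causal effect of teaching method, use the unadjusted pooled rates.
Pooled: Curriculum X 63.7% vs Curriculum Y 49.7%; Curriculum X is higher overall.

Curriculum X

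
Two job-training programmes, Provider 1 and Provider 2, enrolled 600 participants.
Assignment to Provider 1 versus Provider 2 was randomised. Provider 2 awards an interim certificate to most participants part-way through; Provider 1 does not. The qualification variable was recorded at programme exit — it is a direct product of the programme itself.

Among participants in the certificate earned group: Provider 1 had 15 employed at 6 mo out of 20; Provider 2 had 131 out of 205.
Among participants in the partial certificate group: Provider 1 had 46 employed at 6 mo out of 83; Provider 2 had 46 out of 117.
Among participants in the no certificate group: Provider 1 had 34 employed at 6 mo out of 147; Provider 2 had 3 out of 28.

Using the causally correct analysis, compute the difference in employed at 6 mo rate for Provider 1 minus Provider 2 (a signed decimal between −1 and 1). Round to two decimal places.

Qualification attained during the programme here is a post-treatment variable shaped by the programme; conditioning on it would introduce bias rather than remove it. The overall comparison is the causal one.
The causal difference is the pooled difference: 0.380 − 0.514 = -0.134.

-0.13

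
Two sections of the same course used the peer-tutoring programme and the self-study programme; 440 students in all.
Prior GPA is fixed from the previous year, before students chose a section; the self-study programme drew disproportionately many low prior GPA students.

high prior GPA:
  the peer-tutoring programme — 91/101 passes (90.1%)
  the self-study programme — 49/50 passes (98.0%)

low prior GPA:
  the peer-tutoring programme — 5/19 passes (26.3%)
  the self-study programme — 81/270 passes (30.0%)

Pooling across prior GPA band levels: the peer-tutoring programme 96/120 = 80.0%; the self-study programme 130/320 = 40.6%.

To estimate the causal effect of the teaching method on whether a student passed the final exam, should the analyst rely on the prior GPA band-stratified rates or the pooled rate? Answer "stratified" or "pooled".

stratified

Prior GPA band is set before the teaching method has any effect — it is not caused by the teaching method — and it independently drives the outcome. That makes it a confounder, so the causal comparison is within prior GPA band levels.
Within each level — high prior GPA: 90.1% vs 98.0%; low prior GPA: 26.3% vs 30.0% — the self-study programme is higher every time.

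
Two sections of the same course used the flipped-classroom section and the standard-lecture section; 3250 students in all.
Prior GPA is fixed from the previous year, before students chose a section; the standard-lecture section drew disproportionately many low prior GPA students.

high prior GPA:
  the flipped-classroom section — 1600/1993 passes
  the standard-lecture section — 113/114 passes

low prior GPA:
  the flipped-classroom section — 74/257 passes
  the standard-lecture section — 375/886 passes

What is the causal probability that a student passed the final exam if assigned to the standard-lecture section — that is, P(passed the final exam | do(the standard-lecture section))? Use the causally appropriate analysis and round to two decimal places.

0.79

The stratified and pooled comparisons disagree (the standard-lecture section wins within each prior GPA band; the flipped-classroom section wins overall), so the answer turns on the causal role of prior GPA band.
Since prior GPA band is a pre-existing factor (not a product of the teaching method) and it affects the outcome on its own, it is a confounder. The stratified rates, not the pooled rate, identify the causal effect.
Standardising the standard-lecture section to the population prior GPA band mix: 0.648·113/114 + 0.352·375/886 = 0.791.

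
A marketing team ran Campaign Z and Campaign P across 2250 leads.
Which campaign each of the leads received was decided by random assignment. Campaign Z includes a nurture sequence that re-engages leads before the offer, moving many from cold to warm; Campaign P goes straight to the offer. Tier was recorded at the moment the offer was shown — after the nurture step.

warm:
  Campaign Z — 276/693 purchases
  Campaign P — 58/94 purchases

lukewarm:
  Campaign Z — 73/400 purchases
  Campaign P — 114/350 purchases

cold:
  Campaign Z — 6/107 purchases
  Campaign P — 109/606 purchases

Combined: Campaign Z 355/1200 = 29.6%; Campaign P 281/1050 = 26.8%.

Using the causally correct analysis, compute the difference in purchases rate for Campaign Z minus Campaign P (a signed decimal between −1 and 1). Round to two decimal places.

+0.03

Campaign P is higher inside every engagement tier stratum but Campaign Z is higher in aggregate. Whether to stratify depends on how engagement tier relates to the campaign.
Engagement tier here is a post-treatment variable shaped by the campaign; conditioning on it would introduce bias rather than remove it. The overall comparison is the causal one.
The causal difference is the pooled difference: 0.296 − 0.268 = +0.028.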